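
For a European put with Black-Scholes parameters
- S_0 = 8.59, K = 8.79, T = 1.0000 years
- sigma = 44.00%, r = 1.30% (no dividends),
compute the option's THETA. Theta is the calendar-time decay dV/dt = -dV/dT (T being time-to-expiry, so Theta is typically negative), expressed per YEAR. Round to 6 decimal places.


d1 = 0.1972364189; d2 = -0.2427635811
phi(d1) = 0.3912573953; exp(-qT) = 1.0000000000; exp(-rT) = 0.9870841350
Theta = -S*exp(-qT)*phi(d1)*sigma/(2*sqrt(T)) + r*K*exp(-rT)*N(-d2) - q*S*exp(-qT)*N(-d1)
N(-d1) = 0.4218212661; N(-d2) = 0.5959057251; sqrt(T) = 1.0000000000
Term 1 = -8.5900 * 1.0000000000 * 0.3912573953 * 0.4400 / (2 * 1.0000000000) = -0.7393982256
Term 2 = 0.0130 * 8.7900 * 0.9870841350 * 0.5959057251 = 0.0672146524
Term 3 = 0 (no dividend yield, q = 0)
Theta = -0.7393982256 + (0.0672146524) + (0.0000000000) = -0.672184

Answer: Theta = -0.672184


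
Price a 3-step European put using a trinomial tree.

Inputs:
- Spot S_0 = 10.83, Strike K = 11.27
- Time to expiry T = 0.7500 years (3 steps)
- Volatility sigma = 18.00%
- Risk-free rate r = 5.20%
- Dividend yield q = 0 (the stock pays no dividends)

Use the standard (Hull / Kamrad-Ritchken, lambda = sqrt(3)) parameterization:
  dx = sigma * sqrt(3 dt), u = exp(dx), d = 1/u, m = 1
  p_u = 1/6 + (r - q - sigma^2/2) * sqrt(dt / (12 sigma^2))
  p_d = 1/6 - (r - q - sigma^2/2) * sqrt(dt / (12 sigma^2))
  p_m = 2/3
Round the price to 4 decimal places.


dt = T/N = 0.250000; dx = sigma*sqrt(3*dt) = 0.155885
u = exp(dx) = 1.168691; d = 1/u = 0.855658
p_u = 0.195374, p_m = 0.666667, p_d = 0.137960
Discount per step: exp(-r*dt) = 0.987084
Stock lattice S(k, j) with j the centered position index:
  k=0: S(0,+0) = 10.8300
  k=1: S(1,-1) = 9.2668; S(1,+0) = 10.8300; S(1,+1) = 12.6569
  k=2: S(2,-2) = 7.9292; S(2,-1) = 9.2668; S(2,+0) = 10.8300; S(2,+1) = 12.6569; S(2,+2) = 14.7920
  k=3: S(3,-3) = 6.7847; S(3,-2) = 7.9292; S(3,-1) = 9.2668; S(3,+0) = 10.8300; S(3,+1) = 12.6569; S(3,+2) = 14.7920; S(3,+3) = 17.2873
Terminal payoffs V(N, j) = max(K - S_T, 0):
  V(3,-3) = 4.485325; V(3,-2) = 3.340810; V(3,-1) = 2.003224; V(3,+0) = 0.440000; V(3,+1) = 0.000000; V(3,+2) = 0.000000; V(3,+3) = 0.000000
Backward induction: V(k, j) = exp(-r*dt) * [p_u * V(k+1, j+1) + p_m * V(k+1, j) + p_d * V(k+1, j-1)]
  V(2,-2) = exp(-r*dt) * [p_u*2.003224 + p_m*3.340810 + p_d*4.485325] = 3.195564
  V(2,-1) = exp(-r*dt) * [p_u*0.440000 + p_m*2.003224 + p_d*3.340810] = 1.858032
  V(2,+0) = exp(-r*dt) * [p_u*0.000000 + p_m*0.440000 + p_d*2.003224] = 0.562339
  V(2,+1) = exp(-r*dt) * [p_u*0.000000 + p_m*0.000000 + p_d*0.440000] = 0.059918
  V(2,+2) = exp(-r*dt) * [p_u*0.000000 + p_m*0.000000 + p_d*0.000000] = 0.000000
  V(1,-1) = exp(-r*dt) * [p_u*0.562339 + p_m*1.858032 + p_d*3.195564] = 1.766301
  V(1,+0) = exp(-r*dt) * [p_u*0.059918 + p_m*0.562339 + p_d*1.858032] = 0.634628
  V(1,+1) = exp(-r*dt) * [p_u*0.000000 + p_m*0.059918 + p_d*0.562339] = 0.116008
  V(0,+0) = exp(-r*dt) * [p_u*0.116008 + p_m*0.634628 + p_d*1.766301] = 0.680524

Answer: Price = V(0,0) = 0.6805


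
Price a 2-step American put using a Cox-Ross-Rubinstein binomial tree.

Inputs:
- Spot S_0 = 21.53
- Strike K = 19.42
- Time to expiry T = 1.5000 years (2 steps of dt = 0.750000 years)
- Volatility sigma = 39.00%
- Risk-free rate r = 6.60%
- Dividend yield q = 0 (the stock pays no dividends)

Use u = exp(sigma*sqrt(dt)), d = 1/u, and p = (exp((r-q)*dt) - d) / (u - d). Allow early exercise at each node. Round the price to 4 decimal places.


Answer: Price = V(0,0) = 1.9933

Derivation:
dt = T/N = 0.750000
u = exp(sigma*sqrt(dt)) = 1.401790; d = 1/u = 0.713374
p = (exp((r-q)*dt) - d) / (u - d) = 0.490070
Discount per step: exp(-r*dt) = 0.951705
Stock lattice S(k, i) with i counting down-moves:
  k=0: S(0,0) = 21.5300
  k=1: S(1,0) = 30.1805; S(1,1) = 15.3589
  k=2: S(2,0) = 42.3068; S(2,1) = 21.5300; S(2,2) = 10.9567
Terminal payoffs V(N, i) = max(K - S_T, 0):
  V(2,0) = 0.000000; V(2,1) = 0.000000; V(2,2) = 8.463340
Backward induction: V(k, i) = exp(-r*dt) * [p * V(k+1, i) + (1-p) * V(k+1, i+1)]; then take max(V_cont, immediate exercise) for American.
  V(1,0) = exp(-r*dt) * [p*0.000000 + (1-p)*0.000000] = 0.000000; exercise = 0.000000; V(1,0) = max -> 0.000000
  V(1,1) = exp(-r*dt) * [p*0.000000 + (1-p)*8.463340] = 4.107287; exercise = 4.061065; V(1,1) = max -> 4.107287
  V(0,0) = exp(-r*dt) * [p*0.000000 + (1-p)*4.107287] = 1.993280; exercise = 0.000000; V(0,0) = max -> 1.993280


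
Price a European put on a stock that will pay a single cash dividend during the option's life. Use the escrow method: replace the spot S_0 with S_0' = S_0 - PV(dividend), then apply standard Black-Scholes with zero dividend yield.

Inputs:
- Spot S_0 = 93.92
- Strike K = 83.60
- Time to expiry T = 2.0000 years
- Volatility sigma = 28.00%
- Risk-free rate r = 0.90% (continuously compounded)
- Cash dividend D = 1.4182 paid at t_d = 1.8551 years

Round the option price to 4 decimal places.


Answer: Price = 9.1056

Derivation:
PV(D) = D * exp(-r * t_d) = 1.4182 * 0.98344270 = 1.39471844
S_0' = S_0 - PV(D) = 93.9200 - 1.39471844 = 92.52528156
d1 = (ln(S_0'/K) + (r + sigma^2/2)*T) / (sigma*sqrt(T)) = 0.49961741
d2 = d1 - sigma*sqrt(T) = 0.10363761
exp(-rT) = 0.98216103
N(-d1) = 0.30867225; N(-d2) = 0.45872847
P = K * exp(-rT) * N(-d2) - S_0' * N(-d1) = 83.6000 * 0.98216103 * 0.45872847 - 92.52528156 * 0.30867225 = 9.1056


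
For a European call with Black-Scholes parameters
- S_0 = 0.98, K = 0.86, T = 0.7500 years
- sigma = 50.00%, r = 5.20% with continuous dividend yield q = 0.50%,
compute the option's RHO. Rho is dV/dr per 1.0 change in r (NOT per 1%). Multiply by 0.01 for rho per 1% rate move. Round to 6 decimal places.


Answer: Rho = 0.351193

Derivation:
d1 = 0.5995671288; d2 = 0.1665544269
phi(d1) = 0.3333111289; exp(-qT) = 0.9962570225; exp(-rT) = 0.9617507091
N(d2) = 0.5661396726
Rho = K*T*exp(-rT)*N(d2) = 0.8600 * 0.7500 * 0.9617507091 * 0.5661396726 = 0.351193


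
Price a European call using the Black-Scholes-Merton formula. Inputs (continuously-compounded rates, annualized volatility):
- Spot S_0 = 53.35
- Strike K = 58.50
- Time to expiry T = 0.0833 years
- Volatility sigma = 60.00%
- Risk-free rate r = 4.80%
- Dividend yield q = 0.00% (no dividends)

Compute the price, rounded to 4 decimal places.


Answer: Price = 1.8793

Derivation:
d1 = (ln(S/K) + (r - q + 0.5*sigma^2) * T) / (sigma * sqrt(T)) = -0.42247613
d2 = d1 - sigma * sqrt(T) = -0.59564657
exp(-rT) = 0.99600958; exp(-qT) = 1.00000000
C = S_0 * exp(-qT) * N(d1) - K * exp(-rT) * N(d2)
N(d1) = 0.33633876; N(d2) = 0.27570568
C = 53.3500 * 1.00000000 * 0.33633876 - 58.5000 * 0.99600958 * 0.27570568 = 1.8793


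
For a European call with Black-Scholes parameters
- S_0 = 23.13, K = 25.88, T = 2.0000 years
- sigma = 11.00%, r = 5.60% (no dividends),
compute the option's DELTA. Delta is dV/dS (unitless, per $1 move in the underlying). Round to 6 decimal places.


d1 = 0.0755961856; d2 = -0.0799673062
phi(d1) = 0.3978039731; exp(-qT) = 1.0000000000; exp(-rT) = 0.8940442575
N(d1) = 0.5301298144
Delta = exp(-qT) * N(d1) = 1.0000000000 * 0.5301298144 = 0.530130

Answer: Delta = 0.530130


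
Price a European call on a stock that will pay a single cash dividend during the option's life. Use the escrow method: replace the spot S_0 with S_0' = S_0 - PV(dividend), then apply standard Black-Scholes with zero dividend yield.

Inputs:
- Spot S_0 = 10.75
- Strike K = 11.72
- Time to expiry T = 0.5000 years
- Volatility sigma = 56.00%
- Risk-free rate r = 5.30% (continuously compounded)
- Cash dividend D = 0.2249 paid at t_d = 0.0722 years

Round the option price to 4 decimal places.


PV(D) = D * exp(-r * t_d) = 0.2249 * 0.99618071 = 0.22404104
S_0' = S_0 - PV(D) = 10.7500 - 0.22404104 = 10.52595896
d1 = (ln(S_0'/K) + (r + sigma^2/2)*T) / (sigma*sqrt(T)) = -0.00644552
d2 = d1 - sigma*sqrt(T) = -0.40242532
exp(-rT) = 0.97384804
N(d1) = 0.49742863; N(d2) = 0.34368552
C = S_0' * N(d1) - K * exp(-rT) * N(d2) = 10.52595896 * 0.49742863 - 11.7200 * 0.97384804 * 0.34368552 = 1.3133

Answer: Price = 1.3133


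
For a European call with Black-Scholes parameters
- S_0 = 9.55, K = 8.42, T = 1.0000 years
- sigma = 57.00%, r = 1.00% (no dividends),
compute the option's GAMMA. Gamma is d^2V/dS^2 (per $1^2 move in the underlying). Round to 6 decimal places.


d1 = 0.5234760109; d2 = -0.0465239891
phi(d1) = 0.3478610710; exp(-qT) = 1.0000000000; exp(-rT) = 0.9900498337
Gamma = exp(-qT) * phi(d1) / (S * sigma * sqrt(T)) = 1.0000000000 * 0.3478610710 / (9.5500 * 0.5700 * 1.0000000000) = 0.063904

Answer: Gamma = 0.063904


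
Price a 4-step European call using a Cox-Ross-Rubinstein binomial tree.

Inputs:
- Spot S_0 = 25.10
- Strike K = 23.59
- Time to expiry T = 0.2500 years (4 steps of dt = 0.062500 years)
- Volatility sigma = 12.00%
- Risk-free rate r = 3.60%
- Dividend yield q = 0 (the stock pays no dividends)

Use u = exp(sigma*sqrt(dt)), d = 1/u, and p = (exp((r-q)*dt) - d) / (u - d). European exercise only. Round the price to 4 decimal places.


dt = T/N = 0.062500
u = exp(sigma*sqrt(dt)) = 1.030455; d = 1/u = 0.970446
p = (exp((r-q)*dt) - d) / (u - d) = 0.530037
Discount per step: exp(-r*dt) = 0.997753
Stock lattice S(k, i) with i counting down-moves:
  k=0: S(0,0) = 25.1000
  k=1: S(1,0) = 25.8644; S(1,1) = 24.3582
  k=2: S(2,0) = 26.6521; S(2,1) = 25.1000; S(2,2) = 23.6383
  k=3: S(3,0) = 27.4638; S(3,1) = 25.8644; S(3,2) = 24.3582; S(3,3) = 22.9397
  k=4: S(4,0) = 28.3002; S(4,1) = 26.6521; S(4,2) = 25.1000; S(4,3) = 23.6383; S(4,4) = 22.2617
Terminal payoffs V(N, i) = max(S_T - K, 0):
  V(4,0) = 4.710171; V(4,1) = 3.062097; V(4,2) = 1.510000; V(4,3) = 0.048290; V(4,4) = 0.000000
Backward induction: V(k, i) = exp(-r*dt) * [p * V(k+1, i) + (1-p) * V(k+1, i+1)].
  V(3,0) = exp(-r*dt) * [p*4.710171 + (1-p)*3.062097] = 3.926792
  V(3,1) = exp(-r*dt) * [p*3.062097 + (1-p)*1.510000] = 2.327427
  V(3,2) = exp(-r*dt) * [p*1.510000 + (1-p)*0.048290] = 0.821201
  V(3,3) = exp(-r*dt) * [p*0.048290 + (1-p)*0.000000] = 0.025538
  V(2,0) = exp(-r*dt) * [p*3.926792 + (1-p)*2.327427] = 3.168014
  V(2,1) = exp(-r*dt) * [p*2.327427 + (1-p)*0.821201] = 1.615917
  V(2,2) = exp(-r*dt) * [p*0.821201 + (1-p)*0.025538] = 0.446264
  V(1,0) = exp(-r*dt) * [p*3.168014 + (1-p)*1.615917] = 2.433105
  V(1,1) = exp(-r*dt) * [p*1.615917 + (1-p)*0.446264] = 1.063827
  V(0,0) = exp(-r*dt) * [p*2.433105 + (1-p)*1.063827] = 1.785573

Answer: Price = V(0,0) = 1.7856


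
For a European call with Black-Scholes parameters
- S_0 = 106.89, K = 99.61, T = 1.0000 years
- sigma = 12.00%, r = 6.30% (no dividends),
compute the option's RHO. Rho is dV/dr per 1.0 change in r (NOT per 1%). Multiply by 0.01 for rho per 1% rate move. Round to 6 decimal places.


Answer: Rho = 79.853120

Derivation:
d1 = 1.1728142261; d2 = 1.0528142261
phi(d1) = 0.2005513134; exp(-qT) = 1.0000000000; exp(-rT) = 0.9389434737
N(d2) = 0.8537869282
Rho = K*T*exp(-rT)*N(d2) = 99.6100 * 1.0000 * 0.9389434737 * 0.8537869282 = 79.853120


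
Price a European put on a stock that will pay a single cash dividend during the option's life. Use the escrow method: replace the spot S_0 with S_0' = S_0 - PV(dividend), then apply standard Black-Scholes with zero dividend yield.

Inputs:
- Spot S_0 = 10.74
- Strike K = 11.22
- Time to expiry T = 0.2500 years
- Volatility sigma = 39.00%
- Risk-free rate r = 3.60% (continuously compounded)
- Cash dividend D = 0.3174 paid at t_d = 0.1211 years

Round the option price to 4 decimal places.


Answer: Price = 1.2297

Derivation:
PV(D) = D * exp(-r * t_d) = 0.3174 * 0.99564989 = 0.31601927
S_0' = S_0 - PV(D) = 10.7400 - 0.31601927 = 10.42398073
d1 = (ln(S_0'/K) + (r + sigma^2/2)*T) / (sigma*sqrt(T)) = -0.23372518
d2 = d1 - sigma*sqrt(T) = -0.42872518
exp(-rT) = 0.99104038
N(-d1) = 0.59240083; N(-d2) = 0.66593838
P = K * exp(-rT) * N(-d2) - S_0' * N(-d1) = 11.2200 * 0.99104038 * 0.66593838 - 10.42398073 * 0.59240083 = 1.2297


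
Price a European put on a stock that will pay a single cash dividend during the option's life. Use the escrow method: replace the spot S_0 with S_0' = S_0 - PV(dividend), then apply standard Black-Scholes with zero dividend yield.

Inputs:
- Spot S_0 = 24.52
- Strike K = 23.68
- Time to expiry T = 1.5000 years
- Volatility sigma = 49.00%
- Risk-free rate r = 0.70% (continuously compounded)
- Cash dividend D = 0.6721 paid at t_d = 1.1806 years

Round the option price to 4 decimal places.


Answer: Price = 5.3687

Derivation:
PV(D) = D * exp(-r * t_d) = 0.6721 * 0.99176985 = 0.66656852
S_0' = S_0 - PV(D) = 24.5200 - 0.66656852 = 23.85343148
d1 = (ln(S_0'/K) + (r + sigma^2/2)*T) / (sigma*sqrt(T)) = 0.32971844
d2 = d1 - sigma*sqrt(T) = -0.27040655
exp(-rT) = 0.98955493
N(-d1) = 0.37080636; N(-d2) = 0.60657625
P = K * exp(-rT) * N(-d2) - S_0' * N(-d1) = 23.6800 * 0.98955493 * 0.60657625 - 23.85343148 * 0.37080636 = 5.3687


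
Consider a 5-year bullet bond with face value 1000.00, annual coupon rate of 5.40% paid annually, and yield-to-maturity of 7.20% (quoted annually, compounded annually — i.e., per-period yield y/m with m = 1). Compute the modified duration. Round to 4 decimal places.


Answer: Modified duration = 4.1900

Derivation:
Coupon per period c = face * coupon_rate / m = 54.000000
Periods per year m = 1; per-period yield y/m = 0.072000
Number of cashflows N = 5
Cashflows (t years, CF_t, discount factor 1/(1+y/m)^(m*t), PV):
  t = 1.0000: CF_t = 54.000000, DF = 0.932836, PV = 50.373134
  t = 2.0000: CF_t = 54.000000, DF = 0.870183, PV = 46.989864
  t = 3.0000: CF_t = 54.000000, DF = 0.811738, PV = 43.833828
  t = 4.0000: CF_t = 54.000000, DF = 0.757218, PV = 40.889765
  t = 5.0000: CF_t = 1054.000000, DF = 0.706360, PV = 744.503398
Price P = sum_t PV_t = 926.589990
First compute Macaulay numerator sum_t t * PV_t:
  t * PV_t at t = 1.0000: 50.373134
  t * PV_t at t = 2.0000: 93.979728
  t * PV_t at t = 3.0000: 131.501485
  t * PV_t at t = 4.0000: 163.559061
  t * PV_t at t = 5.0000: 3722.516989
Macaulay duration D = 4161.930398 / 926.589990 = 4.491663
Modified duration = D / (1 + y/m) = 4.491663 / (1 + 0.072000) = 4.189985


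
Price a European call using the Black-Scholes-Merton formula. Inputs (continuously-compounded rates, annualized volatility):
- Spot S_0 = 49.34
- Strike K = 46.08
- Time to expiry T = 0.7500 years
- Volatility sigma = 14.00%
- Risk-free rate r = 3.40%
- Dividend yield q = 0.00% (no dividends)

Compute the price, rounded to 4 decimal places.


Answer: Price = 5.1374

Derivation:
d1 = (ln(S/K) + (r - q + 0.5*sigma^2) * T) / (sigma * sqrt(T)) = 0.83473380
d2 = d1 - sigma * sqrt(T) = 0.71349024
exp(-rT) = 0.97482238; exp(-qT) = 1.00000000
C = S_0 * exp(-qT) * N(d1) - K * exp(-rT) * N(d2)
N(d1) = 0.79806620; N(d2) = 0.76222878
C = 49.3400 * 1.00000000 * 0.79806620 - 46.0800 * 0.97482238 * 0.76222878 = 5.1374


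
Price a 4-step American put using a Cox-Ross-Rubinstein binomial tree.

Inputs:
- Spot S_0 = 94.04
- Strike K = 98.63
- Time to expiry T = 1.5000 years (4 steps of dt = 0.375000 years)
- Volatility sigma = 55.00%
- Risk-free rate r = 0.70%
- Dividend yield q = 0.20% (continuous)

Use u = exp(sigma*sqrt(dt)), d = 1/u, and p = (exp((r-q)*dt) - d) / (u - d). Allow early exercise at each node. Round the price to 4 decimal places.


dt = T/N = 0.375000
u = exp(sigma*sqrt(dt)) = 1.400466; d = 1/u = 0.714048
p = (exp((r-q)*dt) - d) / (u - d) = 0.419320
Discount per step: exp(-r*dt) = 0.997378
Stock lattice S(k, i) with i counting down-moves:
  k=0: S(0,0) = 94.0400
  k=1: S(1,0) = 131.6998; S(1,1) = 67.1491
  k=2: S(2,0) = 184.4411; S(2,1) = 94.0400; S(2,2) = 47.9477
  k=3: S(3,0) = 258.3034; S(3,1) = 131.6998; S(3,2) = 67.1491; S(3,3) = 34.2370
  k=4: S(4,0) = 361.7450; S(4,1) = 184.4411; S(4,2) = 94.0400; S(4,3) = 47.9477; S(4,4) = 24.4468
Terminal payoffs V(N, i) = max(K - S_T, 0):
  V(4,0) = 0.000000; V(4,1) = 0.000000; V(4,2) = 4.590000; V(4,3) = 50.682314; V(4,4) = 74.183162
Backward induction: V(k, i) = exp(-r*dt) * [p * V(k+1, i) + (1-p) * V(k+1, i+1)]; then take max(V_cont, immediate exercise) for American.
  V(3,0) = exp(-r*dt) * [p*0.000000 + (1-p)*0.000000] = 0.000000; exercise = 0.000000; V(3,0) = max -> 0.000000
  V(3,1) = exp(-r*dt) * [p*0.000000 + (1-p)*4.590000] = 2.658334; exercise = 0.000000; V(3,1) = max -> 2.658334
  V(3,2) = exp(-r*dt) * [p*4.590000 + (1-p)*50.682314] = 31.272688; exercise = 31.480909; V(3,2) = max -> 31.480909
  V(3,3) = exp(-r*dt) * [p*50.682314 + (1-p)*74.183162] = 64.160146; exercise = 64.393042; V(3,3) = max -> 64.393042
  V(2,0) = exp(-r*dt) * [p*0.000000 + (1-p)*2.658334] = 1.539595; exercise = 0.000000; V(2,0) = max -> 1.539595
  V(2,1) = exp(-r*dt) * [p*2.658334 + (1-p)*31.480909] = 19.344183; exercise = 4.590000; V(2,1) = max -> 19.344183
  V(2,2) = exp(-r*dt) * [p*31.480909 + (1-p)*64.393042] = 50.459697; exercise = 50.682314; V(2,2) = max -> 50.682314
  V(1,0) = exp(-r*dt) * [p*1.539595 + (1-p)*19.344183] = 11.847224; exercise = 0.000000; V(1,0) = max -> 11.847224
  V(1,1) = exp(-r*dt) * [p*19.344183 + (1-p)*50.682314] = 37.443192; exercise = 31.480909; V(1,1) = max -> 37.443192
  V(0,0) = exp(-r*dt) * [p*11.847224 + (1-p)*37.443192] = 26.640269; exercise = 4.590000; V(0,0) = max -> 26.640269

Answer: Price = V(0,0) = 26.6403


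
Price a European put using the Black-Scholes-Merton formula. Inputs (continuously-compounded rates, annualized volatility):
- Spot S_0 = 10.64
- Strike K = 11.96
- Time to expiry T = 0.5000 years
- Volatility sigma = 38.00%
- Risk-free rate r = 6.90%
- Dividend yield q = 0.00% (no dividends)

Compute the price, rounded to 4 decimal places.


Answer: Price = 1.6982

Derivation:
d1 = (ln(S/K) + (r - q + 0.5*sigma^2) * T) / (sigma * sqrt(T)) = -0.17248666
d2 = d1 - sigma * sqrt(T) = -0.44118724
exp(-rT) = 0.96608834; exp(-qT) = 1.00000000
P = K * exp(-rT) * N(-d2) - S_0 * exp(-qT) * N(-d1)
N(-d1) = 0.56847253; N(-d2) = 0.67046127
P = 11.9600 * 0.96608834 * 0.67046127 - 10.6400 * 1.00000000 * 0.56847253 = 1.6982


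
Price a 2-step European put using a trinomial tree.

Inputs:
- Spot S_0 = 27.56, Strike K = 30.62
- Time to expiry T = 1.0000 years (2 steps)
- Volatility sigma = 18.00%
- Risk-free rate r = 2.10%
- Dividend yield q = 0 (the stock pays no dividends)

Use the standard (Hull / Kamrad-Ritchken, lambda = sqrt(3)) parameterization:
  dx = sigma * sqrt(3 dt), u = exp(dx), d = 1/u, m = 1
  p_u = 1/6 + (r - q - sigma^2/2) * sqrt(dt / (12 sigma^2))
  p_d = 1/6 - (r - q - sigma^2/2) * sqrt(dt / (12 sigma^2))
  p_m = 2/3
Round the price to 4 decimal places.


Answer: Price = V(0,0) = 3.6179

Derivation:
dt = T/N = 0.500000; dx = sigma*sqrt(3*dt) = 0.220454
u = exp(dx) = 1.246643; d = 1/u = 0.802154
p_u = 0.172110, p_m = 0.666667, p_d = 0.161223
Discount per step: exp(-r*dt) = 0.989555
Stock lattice S(k, j) with j the centered position index:
  k=0: S(0,+0) = 27.5600
  k=1: S(1,-1) = 22.1074; S(1,+0) = 27.5600; S(1,+1) = 34.3575
  k=2: S(2,-2) = 17.7335; S(2,-1) = 22.1074; S(2,+0) = 27.5600; S(2,+1) = 34.3575; S(2,+2) = 42.8315
Terminal payoffs V(N, j) = max(K - S_T, 0):
  V(2,-2) = 12.886468; V(2,-1) = 8.512623; V(2,+0) = 3.060000; V(2,+1) = 0.000000; V(2,+2) = 0.000000
Backward induction: V(k, j) = exp(-r*dt) * [p_u * V(k+1, j+1) + p_m * V(k+1, j) + p_d * V(k+1, j-1)]
  V(1,-1) = exp(-r*dt) * [p_u*3.060000 + p_m*8.512623 + p_d*12.886468] = 8.192860
  V(1,+0) = exp(-r*dt) * [p_u*0.000000 + p_m*3.060000 + p_d*8.512623] = 3.376790
  V(1,+1) = exp(-r*dt) * [p_u*0.000000 + p_m*0.000000 + p_d*3.060000] = 0.488190
  V(0,+0) = exp(-r*dt) * [p_u*0.488190 + p_m*3.376790 + p_d*8.192860] = 3.617908


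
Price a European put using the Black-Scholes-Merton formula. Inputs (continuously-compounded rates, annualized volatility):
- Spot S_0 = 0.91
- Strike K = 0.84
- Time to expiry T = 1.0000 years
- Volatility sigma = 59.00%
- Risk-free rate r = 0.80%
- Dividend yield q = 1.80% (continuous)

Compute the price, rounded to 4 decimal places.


d1 = (ln(S/K) + (r - q + 0.5*sigma^2) * T) / (sigma * sqrt(T)) = 0.41371645
d2 = d1 - sigma * sqrt(T) = -0.17628355
exp(-rT) = 0.99203191; exp(-qT) = 0.98216103
P = K * exp(-rT) * N(-d2) - S_0 * exp(-qT) * N(-d1)
N(-d1) = 0.33954089; N(-d2) = 0.56996441
P = 0.8400 * 0.99203191 * 0.56996441 - 0.9100 * 0.98216103 * 0.33954089 = 0.1715

Answer: Price = 0.1715


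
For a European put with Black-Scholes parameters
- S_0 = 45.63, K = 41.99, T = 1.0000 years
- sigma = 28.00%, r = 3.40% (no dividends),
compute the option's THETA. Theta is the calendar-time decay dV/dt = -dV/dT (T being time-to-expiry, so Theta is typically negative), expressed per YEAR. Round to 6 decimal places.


Answer: Theta = -1.642002

Derivation:
d1 = 0.5583353580; d2 = 0.2783353580
phi(d1) = 0.3413633866; exp(-qT) = 1.0000000000; exp(-rT) = 0.9665715046
Theta = -S*exp(-qT)*phi(d1)*sigma/(2*sqrt(T)) + r*K*exp(-rT)*N(-d2) - q*S*exp(-qT)*N(-d1)
N(-d1) = 0.2883077024; N(-d2) = 0.3903774681; sqrt(T) = 1.0000000000
Term 1 = -45.6300 * 1.0000000000 * 0.3413633866 * 0.2800 / (2 * 1.0000000000) = -2.1806975863
Term 2 = 0.0340 * 41.9900 * 0.9665715046 * 0.3903774681 = 0.5386957166
Term 3 = 0 (no dividend yield, q = 0)
Theta = -2.1806975863 + (0.5386957166) + (0.0000000000) = -1.642002


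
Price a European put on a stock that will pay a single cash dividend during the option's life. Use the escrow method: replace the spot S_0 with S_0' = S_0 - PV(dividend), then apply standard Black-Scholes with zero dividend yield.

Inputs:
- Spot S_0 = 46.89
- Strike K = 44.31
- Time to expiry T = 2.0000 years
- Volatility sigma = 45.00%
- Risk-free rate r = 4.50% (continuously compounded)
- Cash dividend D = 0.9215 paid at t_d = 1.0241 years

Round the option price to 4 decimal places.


PV(D) = D * exp(-r * t_d) = 0.9215 * 0.95496126 = 0.87999681
S_0' = S_0 - PV(D) = 46.8900 - 0.87999681 = 46.01000319
d1 = (ln(S_0'/K) + (r + sigma^2/2)*T) / (sigma*sqrt(T)) = 0.51877824
d2 = d1 - sigma*sqrt(T) = -0.11761787
exp(-rT) = 0.91393119
N(-d1) = 0.30195770; N(-d2) = 0.54681478
P = K * exp(-rT) * N(-d2) - S_0' * N(-d1) = 44.3100 * 0.91393119 * 0.54681478 - 46.01000319 * 0.30195770 = 8.2509

Answer: Price = 8.2509


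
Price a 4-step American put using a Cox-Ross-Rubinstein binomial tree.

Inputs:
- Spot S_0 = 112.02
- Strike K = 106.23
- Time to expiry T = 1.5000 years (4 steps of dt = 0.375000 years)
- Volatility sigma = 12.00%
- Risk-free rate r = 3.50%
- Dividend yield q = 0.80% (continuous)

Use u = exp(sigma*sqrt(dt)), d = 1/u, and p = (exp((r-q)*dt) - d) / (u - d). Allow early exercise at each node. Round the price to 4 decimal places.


dt = T/N = 0.375000
u = exp(sigma*sqrt(dt)) = 1.076252; d = 1/u = 0.929150
p = (exp((r-q)*dt) - d) / (u - d) = 0.550817
Discount per step: exp(-r*dt) = 0.986961
Stock lattice S(k, i) with i counting down-moves:
  k=0: S(0,0) = 112.0200
  k=1: S(1,0) = 120.5618; S(1,1) = 104.0834
  k=2: S(2,0) = 129.7548; S(2,1) = 112.0200; S(2,2) = 96.7092
  k=3: S(3,0) = 139.6489; S(3,1) = 120.5618; S(3,2) = 104.0834; S(3,3) = 89.8573
  k=4: S(4,0) = 150.2974; S(4,1) = 129.7548; S(4,2) = 112.0200; S(4,3) = 96.7092; S(4,4) = 83.4910
Terminal payoffs V(N, i) = max(K - S_T, 0):
  V(4,0) = 0.000000; V(4,1) = 0.000000; V(4,2) = 0.000000; V(4,3) = 9.520848; V(4,4) = 22.739015
Backward induction: V(k, i) = exp(-r*dt) * [p * V(k+1, i) + (1-p) * V(k+1, i+1)]; then take max(V_cont, immediate exercise) for American.
  V(3,0) = exp(-r*dt) * [p*0.000000 + (1-p)*0.000000] = 0.000000; exercise = 0.000000; V(3,0) = max -> 0.000000
  V(3,1) = exp(-r*dt) * [p*0.000000 + (1-p)*0.000000] = 0.000000; exercise = 0.000000; V(3,1) = max -> 0.000000
  V(3,2) = exp(-r*dt) * [p*0.000000 + (1-p)*9.520848] = 4.220843; exercise = 2.146576; V(3,2) = max -> 4.220843
  V(3,3) = exp(-r*dt) * [p*9.520848 + (1-p)*22.739015] = 15.256665; exercise = 16.372656; V(3,3) = max -> 16.372656
  V(2,0) = exp(-r*dt) * [p*0.000000 + (1-p)*0.000000] = 0.000000; exercise = 0.000000; V(2,0) = max -> 0.000000
  V(2,1) = exp(-r*dt) * [p*0.000000 + (1-p)*4.220843] = 1.871211; exercise = 0.000000; V(2,1) = max -> 1.871211
  V(2,2) = exp(-r*dt) * [p*4.220843 + (1-p)*16.372656] = 9.553025; exercise = 9.520848; V(2,2) = max -> 9.553025
  V(1,0) = exp(-r*dt) * [p*0.000000 + (1-p)*1.871211] = 0.829557; exercise = 0.000000; V(1,0) = max -> 0.829557
  V(1,1) = exp(-r*dt) * [p*1.871211 + (1-p)*9.553025] = 5.252362; exercise = 2.146576; V(1,1) = max -> 5.252362
  V(0,0) = exp(-r*dt) * [p*0.829557 + (1-p)*5.252362] = 2.779486; exercise = 0.000000; V(0,0) = max -> 2.779486

Answer: Price = V(0,0) = 2.7795


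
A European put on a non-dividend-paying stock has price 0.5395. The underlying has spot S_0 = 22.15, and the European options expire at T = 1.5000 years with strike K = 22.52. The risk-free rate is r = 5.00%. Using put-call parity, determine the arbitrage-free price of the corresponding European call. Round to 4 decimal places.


Answer: Call price = 1.7967

Derivation:
Put-call parity: C - P = S_0 * exp(-qT) - K * exp(-rT).
S_0 * exp(-qT) = 22.1500 * 1.00000000 = 22.15000000
K * exp(-rT) = 22.5200 * 0.92774349 = 20.89278331
C = P + S*exp(-qT) - K*exp(-rT)
C = 0.5395 + 22.15000000 - 20.89278331 = 1.7967


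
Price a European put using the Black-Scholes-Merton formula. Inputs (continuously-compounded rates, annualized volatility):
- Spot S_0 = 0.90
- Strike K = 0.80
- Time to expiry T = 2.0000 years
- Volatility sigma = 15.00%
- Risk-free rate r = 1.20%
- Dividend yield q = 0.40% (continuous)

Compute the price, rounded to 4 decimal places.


d1 = (ln(S/K) + (r - q + 0.5*sigma^2) * T) / (sigma * sqrt(T)) = 0.73672530
d2 = d1 - sigma * sqrt(T) = 0.52459326
exp(-rT) = 0.97628571; exp(-qT) = 0.99203191
P = K * exp(-rT) * N(-d2) - S_0 * exp(-qT) * N(-d1)
N(-d1) = 0.23064471; N(-d2) = 0.29993299
P = 0.8000 * 0.97628571 * 0.29993299 - 0.9000 * 0.99203191 * 0.23064471 = 0.0283

Answer: Price = 0.0283


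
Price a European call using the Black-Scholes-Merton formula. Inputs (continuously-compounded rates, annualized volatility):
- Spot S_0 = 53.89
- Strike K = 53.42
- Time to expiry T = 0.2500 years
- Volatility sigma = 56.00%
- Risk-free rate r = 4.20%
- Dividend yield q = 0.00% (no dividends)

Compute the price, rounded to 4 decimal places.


Answer: Price = 6.4708

Derivation:
d1 = (ln(S/K) + (r - q + 0.5*sigma^2) * T) / (sigma * sqrt(T)) = 0.20878473
d2 = d1 - sigma * sqrt(T) = -0.07121527
exp(-rT) = 0.98955493; exp(-qT) = 1.00000000
C = S_0 * exp(-qT) * N(d1) - K * exp(-rT) * N(d2)
N(d1) = 0.58269185; N(d2) = 0.47161321
C = 53.8900 * 1.00000000 * 0.58269185 - 53.4200 * 0.98955493 * 0.47161321 = 6.4708


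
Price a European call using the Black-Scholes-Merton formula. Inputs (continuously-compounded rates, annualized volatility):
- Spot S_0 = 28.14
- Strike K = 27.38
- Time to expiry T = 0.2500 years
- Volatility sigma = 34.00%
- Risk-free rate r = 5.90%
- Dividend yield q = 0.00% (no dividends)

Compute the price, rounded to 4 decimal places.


Answer: Price = 2.5042

Derivation:
d1 = (ln(S/K) + (r - q + 0.5*sigma^2) * T) / (sigma * sqrt(T)) = 0.33281901
d2 = d1 - sigma * sqrt(T) = 0.16281901
exp(-rT) = 0.98535825; exp(-qT) = 1.00000000
C = S_0 * exp(-qT) * N(d1) - K * exp(-rT) * N(d2)
N(d1) = 0.63036455; N(d2) = 0.56466953
C = 28.1400 * 1.00000000 * 0.63036455 - 27.3800 * 0.98535825 * 0.56466953 = 2.5042


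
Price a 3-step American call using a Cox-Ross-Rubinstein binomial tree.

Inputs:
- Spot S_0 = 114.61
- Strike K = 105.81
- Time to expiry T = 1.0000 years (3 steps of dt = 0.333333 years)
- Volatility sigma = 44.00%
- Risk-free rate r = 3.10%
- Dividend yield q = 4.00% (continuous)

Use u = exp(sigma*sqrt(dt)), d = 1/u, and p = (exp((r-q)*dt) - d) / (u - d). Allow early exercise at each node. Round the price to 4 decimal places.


dt = T/N = 0.333333
u = exp(sigma*sqrt(dt)) = 1.289216; d = 1/u = 0.775665
p = (exp((r-q)*dt) - d) / (u - d) = 0.430998
Discount per step: exp(-r*dt) = 0.989720
Stock lattice S(k, i) with i counting down-moves:
  k=0: S(0,0) = 114.6100
  k=1: S(1,0) = 147.7570; S(1,1) = 88.8990
  k=2: S(2,0) = 190.4907; S(2,1) = 114.6100; S(2,2) = 68.9559
  k=3: S(3,0) = 245.5836; S(3,1) = 147.7570; S(3,2) = 88.8990; S(3,3) = 53.4867
Terminal payoffs V(N, i) = max(S_T - K, 0):
  V(3,0) = 139.773599; V(3,1) = 41.947022; V(3,2) = 0.000000; V(3,3) = 0.000000
Backward induction: V(k, i) = exp(-r*dt) * [p * V(k+1, i) + (1-p) * V(k+1, i+1)]; then take max(V_cont, immediate exercise) for American.
  V(2,0) = exp(-r*dt) * [p*139.773599 + (1-p)*41.947022] = 83.245407; exercise = 84.680685; V(2,0) = max -> 84.680685
  V(2,1) = exp(-r*dt) * [p*41.947022 + (1-p)*0.000000] = 17.893222; exercise = 8.800000; V(2,1) = max -> 17.893222
  V(2,2) = exp(-r*dt) * [p*0.000000 + (1-p)*0.000000] = 0.000000; exercise = 0.000000; V(2,2) = max -> 0.000000
  V(1,0) = exp(-r*dt) * [p*84.680685 + (1-p)*17.893222] = 46.198617; exercise = 41.947022; V(1,0) = max -> 46.198617
  V(1,1) = exp(-r*dt) * [p*17.893222 + (1-p)*0.000000] = 7.632661; exercise = 0.000000; V(1,1) = max -> 7.632661
  V(0,0) = exp(-r*dt) * [p*46.198617 + (1-p)*7.632661] = 24.005167; exercise = 8.800000; V(0,0) = max -> 24.005167

Answer: Price = V(0,0) = 24.0052


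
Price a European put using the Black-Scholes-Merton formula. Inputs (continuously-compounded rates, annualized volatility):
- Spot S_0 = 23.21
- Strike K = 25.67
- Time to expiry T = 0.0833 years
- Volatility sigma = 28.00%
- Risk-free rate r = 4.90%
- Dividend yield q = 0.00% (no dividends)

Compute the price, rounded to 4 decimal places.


Answer: Price = 2.4667

Derivation:
d1 = (ln(S/K) + (r - q + 0.5*sigma^2) * T) / (sigma * sqrt(T)) = -1.15566635
d2 = d1 - sigma * sqrt(T) = -1.23647922
exp(-rT) = 0.99592662; exp(-qT) = 1.00000000
P = K * exp(-rT) * N(-d2) - S_0 * exp(-qT) * N(-d1)
N(-d1) = 0.87609117; N(-d2) = 0.89185976
P = 25.6700 * 0.99592662 * 0.89185976 - 23.2100 * 1.00000000 * 0.87609117 = 2.4667


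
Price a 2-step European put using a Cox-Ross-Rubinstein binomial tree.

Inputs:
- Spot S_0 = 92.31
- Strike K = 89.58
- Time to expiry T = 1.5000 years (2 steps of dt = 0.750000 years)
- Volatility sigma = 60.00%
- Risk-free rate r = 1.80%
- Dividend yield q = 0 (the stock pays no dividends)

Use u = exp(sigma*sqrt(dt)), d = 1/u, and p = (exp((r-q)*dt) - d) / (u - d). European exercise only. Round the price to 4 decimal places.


Answer: Price = V(0,0) = 20.9272

Derivation:
dt = T/N = 0.750000
u = exp(sigma*sqrt(dt)) = 1.681381; d = 1/u = 0.594749
p = (exp((r-q)*dt) - d) / (u - d) = 0.385450
Discount per step: exp(-r*dt) = 0.986591
Stock lattice S(k, i) with i counting down-moves:
  k=0: S(0,0) = 92.3100
  k=1: S(1,0) = 155.2082; S(1,1) = 54.9013
  k=2: S(2,0) = 260.9641; S(2,1) = 92.3100; S(2,2) = 32.6525
Terminal payoffs V(N, i) = max(K - S_T, 0):
  V(2,0) = 0.000000; V(2,1) = 0.000000; V(2,2) = 56.927481
Backward induction: V(k, i) = exp(-r*dt) * [p * V(k+1, i) + (1-p) * V(k+1, i+1)].
  V(1,0) = exp(-r*dt) * [p*0.000000 + (1-p)*0.000000] = 0.000000
  V(1,1) = exp(-r*dt) * [p*0.000000 + (1-p)*56.927481] = 34.515654
  V(0,0) = exp(-r*dt) * [p*0.000000 + (1-p)*34.515654] = 20.927157


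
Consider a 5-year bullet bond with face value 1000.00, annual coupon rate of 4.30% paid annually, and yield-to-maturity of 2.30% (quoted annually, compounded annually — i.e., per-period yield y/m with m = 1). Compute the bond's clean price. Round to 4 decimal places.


Answer: Price = 1093.4539

Derivation:
Coupon per period c = face * coupon_rate / m = 43.000000
Periods per year m = 1; per-period yield y/m = 0.023000
Number of cashflows N = 5
Cashflows (t years, CF_t, discount factor 1/(1+y/m)^(m*t), PV):
  t = 1.0000: CF_t = 43.000000, DF = 0.977517, PV = 42.033236
  t = 2.0000: CF_t = 43.000000, DF = 0.955540, PV = 41.088207
  t = 3.0000: CF_t = 43.000000, DF = 0.934056, PV = 40.164425
  t = 4.0000: CF_t = 43.000000, DF = 0.913056, PV = 39.261413
  t = 5.0000: CF_t = 1043.000000, DF = 0.892528, PV = 930.906665
Price P = sum_t PV_t = 1093.453945


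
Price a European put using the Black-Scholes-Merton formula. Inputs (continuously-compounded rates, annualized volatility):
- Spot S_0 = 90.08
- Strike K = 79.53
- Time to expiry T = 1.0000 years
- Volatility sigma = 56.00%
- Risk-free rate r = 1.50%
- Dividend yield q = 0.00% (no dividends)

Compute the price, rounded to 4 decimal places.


Answer: Price = 13.2616

Derivation:
d1 = (ln(S/K) + (r - q + 0.5*sigma^2) * T) / (sigma * sqrt(T)) = 0.52922117
d2 = d1 - sigma * sqrt(T) = -0.03077883
exp(-rT) = 0.98511194; exp(-qT) = 1.00000000
P = K * exp(-rT) * N(-d2) - S_0 * exp(-qT) * N(-d1)
N(-d1) = 0.29832602; N(-d2) = 0.51227704
P = 79.5300 * 0.98511194 * 0.51227704 - 90.0800 * 1.00000000 * 0.29832602 = 13.2616


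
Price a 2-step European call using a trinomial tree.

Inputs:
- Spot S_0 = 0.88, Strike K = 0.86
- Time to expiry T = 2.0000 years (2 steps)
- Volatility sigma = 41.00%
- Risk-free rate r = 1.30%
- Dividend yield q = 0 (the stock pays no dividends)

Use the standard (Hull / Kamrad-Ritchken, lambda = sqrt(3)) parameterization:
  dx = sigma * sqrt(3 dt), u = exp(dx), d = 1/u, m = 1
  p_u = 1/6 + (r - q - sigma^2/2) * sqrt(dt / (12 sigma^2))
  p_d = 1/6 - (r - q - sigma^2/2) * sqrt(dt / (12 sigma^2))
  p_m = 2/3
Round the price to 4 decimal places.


Answer: Price = V(0,0) = 0.1875

Derivation:
dt = T/N = 1.000000; dx = sigma*sqrt(3*dt) = 0.710141
u = exp(dx) = 2.034278; d = 1/u = 0.491575
p_u = 0.116641, p_m = 0.666667, p_d = 0.216692
Discount per step: exp(-r*dt) = 0.987084
Stock lattice S(k, j) with j the centered position index:
  k=0: S(0,+0) = 0.8800
  k=1: S(1,-1) = 0.4326; S(1,+0) = 0.8800; S(1,+1) = 1.7902
  k=2: S(2,-2) = 0.2126; S(2,-1) = 0.4326; S(2,+0) = 0.8800; S(2,+1) = 1.7902; S(2,+2) = 3.6417
Terminal payoffs V(N, j) = max(S_T - K, 0):
  V(2,-2) = 0.000000; V(2,-1) = 0.000000; V(2,+0) = 0.020000; V(2,+1) = 0.930164; V(2,+2) = 2.781692
Backward induction: V(k, j) = exp(-r*dt) * [p_u * V(k+1, j+1) + p_m * V(k+1, j) + p_d * V(k+1, j-1)]
  V(1,-1) = exp(-r*dt) * [p_u*0.020000 + p_m*0.000000 + p_d*0.000000] = 0.002303
  V(1,+0) = exp(-r*dt) * [p_u*0.930164 + p_m*0.020000 + p_d*0.000000] = 0.120255
  V(1,+1) = exp(-r*dt) * [p_u*2.781692 + p_m*0.930164 + p_d*0.020000] = 0.936648
  V(0,+0) = exp(-r*dt) * [p_u*0.936648 + p_m*0.120255 + p_d*0.002303] = 0.187468


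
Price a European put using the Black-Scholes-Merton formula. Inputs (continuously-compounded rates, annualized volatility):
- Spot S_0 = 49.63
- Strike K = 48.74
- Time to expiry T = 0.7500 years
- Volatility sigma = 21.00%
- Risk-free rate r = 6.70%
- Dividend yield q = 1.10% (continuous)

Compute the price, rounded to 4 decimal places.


d1 = (ln(S/K) + (r - q + 0.5*sigma^2) * T) / (sigma * sqrt(T)) = 0.42137190
d2 = d1 - sigma * sqrt(T) = 0.23950656
exp(-rT) = 0.95099165; exp(-qT) = 0.99178394
P = K * exp(-rT) * N(-d2) - S_0 * exp(-qT) * N(-d1)
N(-d1) = 0.33674177; N(-d2) = 0.40535640
P = 48.7400 * 0.95099165 * 0.40535640 - 49.6300 * 0.99178394 * 0.33674177 = 2.2136

Answer: Price = 2.2136


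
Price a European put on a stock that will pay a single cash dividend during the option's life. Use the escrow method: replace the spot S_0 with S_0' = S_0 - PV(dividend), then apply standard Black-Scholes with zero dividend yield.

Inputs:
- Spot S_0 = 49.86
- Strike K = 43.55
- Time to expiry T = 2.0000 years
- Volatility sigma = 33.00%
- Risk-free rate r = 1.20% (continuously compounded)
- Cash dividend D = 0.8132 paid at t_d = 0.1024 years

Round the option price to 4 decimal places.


PV(D) = D * exp(-r * t_d) = 0.8132 * 0.99877195 = 0.81220135
S_0' = S_0 - PV(D) = 49.8600 - 0.81220135 = 49.04779865
d1 = (ln(S_0'/K) + (r + sigma^2/2)*T) / (sigma*sqrt(T)) = 0.53951305
d2 = d1 - sigma*sqrt(T) = 0.07282257
exp(-rT) = 0.97628571
N(-d1) = 0.29476645; N(-d2) = 0.47097365
P = K * exp(-rT) * N(-d2) - S_0' * N(-d1) = 43.5500 * 0.97628571 * 0.47097365 - 49.04779865 * 0.29476645 = 5.5669

Answer: Price = 5.5669


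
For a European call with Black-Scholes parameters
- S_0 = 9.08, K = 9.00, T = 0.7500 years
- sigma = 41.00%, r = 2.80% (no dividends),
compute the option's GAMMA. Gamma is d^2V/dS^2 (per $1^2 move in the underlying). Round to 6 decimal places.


Answer: Gamma = 0.119577

Derivation:
d1 = 0.2616019561; d2 = -0.0934684594
phi(d1) = 0.3855222675; exp(-qT) = 1.0000000000; exp(-rT) = 0.9792189646
Gamma = exp(-qT) * phi(d1) / (S * sigma * sqrt(T)) = 1.0000000000 * 0.3855222675 / (9.0800 * 0.4100 * 0.8660254038) = 0.119577


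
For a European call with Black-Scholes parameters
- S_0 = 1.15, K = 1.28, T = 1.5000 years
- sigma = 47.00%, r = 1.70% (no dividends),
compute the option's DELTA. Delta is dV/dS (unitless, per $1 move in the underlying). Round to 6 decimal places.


d1 = 0.1460605795; d2 = -0.4295695101
phi(d1) = 0.3947094400; exp(-qT) = 1.0000000000; exp(-rT) = 0.9748223790
N(d1) = 0.5580632172
Delta = exp(-qT) * N(d1) = 1.0000000000 * 0.5580632172 = 0.558063

Answer: Delta = 0.558063


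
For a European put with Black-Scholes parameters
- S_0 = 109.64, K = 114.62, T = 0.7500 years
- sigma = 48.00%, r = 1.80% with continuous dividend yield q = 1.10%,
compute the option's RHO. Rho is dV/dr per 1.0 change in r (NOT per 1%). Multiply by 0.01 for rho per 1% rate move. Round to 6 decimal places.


d1 = 0.1136176311; d2 = -0.3020745628
phi(d1) = 0.3963756064; exp(-qT) = 0.9917839379; exp(-rT) = 0.9865907163
N(-d2) = 0.6187023884
Rho = -K*T*exp(-rT)*N(-d2) = -114.6200 * 0.7500 * 0.9865907163 * 0.6187023884 = -52.473555

Answer: Rho = -52.473555


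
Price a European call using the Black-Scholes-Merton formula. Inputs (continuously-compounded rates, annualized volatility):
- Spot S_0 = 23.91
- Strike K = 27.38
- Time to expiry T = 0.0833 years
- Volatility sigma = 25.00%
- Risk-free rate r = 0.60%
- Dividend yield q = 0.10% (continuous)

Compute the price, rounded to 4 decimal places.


d1 = (ln(S/K) + (r - q + 0.5*sigma^2) * T) / (sigma * sqrt(T)) = -1.83629145
d2 = d1 - sigma * sqrt(T) = -1.90844580
exp(-rT) = 0.99950032; exp(-qT) = 0.99991670
C = S_0 * exp(-qT) * N(d1) - K * exp(-rT) * N(d2)
N(d1) = 0.03315728; N(d2) = 0.02816681
C = 23.9100 * 0.99991670 * 0.03315728 - 27.3800 * 0.99950032 * 0.02816681 = 0.0219

Answer: Price = 0.0219


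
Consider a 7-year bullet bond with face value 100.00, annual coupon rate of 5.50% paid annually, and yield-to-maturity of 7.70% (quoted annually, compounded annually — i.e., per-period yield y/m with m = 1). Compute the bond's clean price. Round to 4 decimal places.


Coupon per period c = face * coupon_rate / m = 5.500000
Periods per year m = 1; per-period yield y/m = 0.077000
Number of cashflows N = 7
Cashflows (t years, CF_t, discount factor 1/(1+y/m)^(m*t), PV):
  t = 1.0000: CF_t = 5.500000, DF = 0.928505, PV = 5.106778
  t = 2.0000: CF_t = 5.500000, DF = 0.862122, PV = 4.741670
  t = 3.0000: CF_t = 5.500000, DF = 0.800484, PV = 4.402664
  t = 4.0000: CF_t = 5.500000, DF = 0.743254, PV = 4.087896
  t = 5.0000: CF_t = 5.500000, DF = 0.690115, PV = 3.795633
  t = 6.0000: CF_t = 5.500000, DF = 0.640775, PV = 3.524264
  t = 7.0000: CF_t = 105.500000, DF = 0.594963, PV = 62.768614
Price P = sum_t PV_t = 88.427519

Answer: Price = 88.4275


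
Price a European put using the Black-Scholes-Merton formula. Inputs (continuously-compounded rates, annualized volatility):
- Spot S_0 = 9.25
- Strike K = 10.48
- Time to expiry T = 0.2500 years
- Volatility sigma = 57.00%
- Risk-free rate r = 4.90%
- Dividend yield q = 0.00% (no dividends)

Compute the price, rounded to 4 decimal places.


d1 = (ln(S/K) + (r - q + 0.5*sigma^2) * T) / (sigma * sqrt(T)) = -0.25257062
d2 = d1 - sigma * sqrt(T) = -0.53757062
exp(-rT) = 0.98782473; exp(-qT) = 1.00000000
P = K * exp(-rT) * N(-d2) - S_0 * exp(-qT) * N(-d1)
N(-d1) = 0.59969998; N(-d2) = 0.70456324
P = 10.4800 * 0.98782473 * 0.70456324 - 9.2500 * 1.00000000 * 0.59969998 = 1.7467

Answer: Price = 1.7467


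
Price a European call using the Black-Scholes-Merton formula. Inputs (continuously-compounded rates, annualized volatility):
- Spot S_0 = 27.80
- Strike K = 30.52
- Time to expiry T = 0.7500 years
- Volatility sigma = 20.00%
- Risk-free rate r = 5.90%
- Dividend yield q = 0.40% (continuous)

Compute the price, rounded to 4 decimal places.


d1 = (ln(S/K) + (r - q + 0.5*sigma^2) * T) / (sigma * sqrt(T)) = -0.21417493
d2 = d1 - sigma * sqrt(T) = -0.38738001
exp(-rT) = 0.95671475; exp(-qT) = 0.99700450
C = S_0 * exp(-qT) * N(d1) - K * exp(-rT) * N(d2)
N(d1) = 0.41520532; N(d2) = 0.34923745
C = 27.8000 * 0.99700450 * 0.41520532 - 30.5200 * 0.95671475 * 0.34923745 = 1.3108

Answer: Price = 1.3108
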